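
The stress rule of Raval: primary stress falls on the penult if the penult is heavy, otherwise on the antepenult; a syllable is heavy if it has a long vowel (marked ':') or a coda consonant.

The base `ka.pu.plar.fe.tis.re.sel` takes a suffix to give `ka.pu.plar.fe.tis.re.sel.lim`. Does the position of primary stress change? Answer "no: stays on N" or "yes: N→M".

Base `ka.pu.plar.fe.tis.re.sel` (7 syllables):
  Weights: 5 tis H, 6 re L, 7 sel H.
  The penult (syllable 6, re) is light, so stress falls on the antepenult (syllable 5, tis).
  → primary stress on syllable 5.
Suffixed `ka.pu.plar.fe.tis.re.sel.lim` (8 syllables):
  Weights: 6 re L, 7 sel H, 8 lim H.
  The penult (syllable 7, sel) is heavy, so it takes stress.
  → primary stress on syllable 7.

yes: 5→7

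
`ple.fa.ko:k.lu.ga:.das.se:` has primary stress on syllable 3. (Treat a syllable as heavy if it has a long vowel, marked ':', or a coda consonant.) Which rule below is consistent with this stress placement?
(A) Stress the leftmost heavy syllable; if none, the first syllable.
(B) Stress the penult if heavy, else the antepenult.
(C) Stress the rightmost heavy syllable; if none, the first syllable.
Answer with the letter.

A

Rule A → syllable 3 ✓.
Rule B → syllable 6 (observed: 3).
Rule C → syllable 7 (observed: 3).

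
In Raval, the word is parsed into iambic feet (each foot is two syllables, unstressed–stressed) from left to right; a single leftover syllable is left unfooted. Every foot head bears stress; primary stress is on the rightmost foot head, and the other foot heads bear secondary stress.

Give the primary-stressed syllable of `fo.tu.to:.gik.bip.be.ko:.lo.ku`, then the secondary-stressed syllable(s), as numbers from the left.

primary 8, secondary 2, 4, 6

Parse left to right into iambic (σˈσ) feet: (fo.ˈtu) (to:.ˈgik) (bip.ˈbe) (ko:.ˈlo) ku. Syllable 9 is left unfooted.
Foot heads (stressed positions): 2, 4, 6, 8.
End Rule Rightmost: primary stress on the rightmost head = syllable 8.
Secondary stress on 2, 4, 6: fo.ˌtu.to:.ˌgik.bip.ˌbe.ko:.ˈlo.ku.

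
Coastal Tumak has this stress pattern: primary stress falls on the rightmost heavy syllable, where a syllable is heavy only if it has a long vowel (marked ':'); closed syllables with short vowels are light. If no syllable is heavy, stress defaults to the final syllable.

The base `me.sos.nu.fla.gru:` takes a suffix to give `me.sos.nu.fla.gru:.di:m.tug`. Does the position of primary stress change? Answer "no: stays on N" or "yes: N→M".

Base `me.sos.nu.fla.gru:` (5 syllables):
  Weights: 1 me L, 2 sos L, 3 nu L, 4 fla L, 5 gru: H.
  Heavy syllables in the domain: 5. The rightmost is syllable 5 (gru:).
  → primary stress on syllable 5.
Suffixed `me.sos.nu.fla.gru:.di:m.tug` (7 syllables):
  Weights: 1 me L, 2 sos L, 3 nu L, 4 fla L, 5 gru: H, 6 di:m H, 7 tug L.
  Heavy syllables in the domain: 5, 6. The rightmost is syllable 6 (di:m).
  → primary stress on syllable 6.

yes: 5→6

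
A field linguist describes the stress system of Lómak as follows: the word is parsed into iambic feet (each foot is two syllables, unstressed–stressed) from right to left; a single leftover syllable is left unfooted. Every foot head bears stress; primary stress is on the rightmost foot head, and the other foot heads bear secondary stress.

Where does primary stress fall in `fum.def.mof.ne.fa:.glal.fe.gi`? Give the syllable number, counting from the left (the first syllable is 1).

Parse right to left into iambic (σˈσ) feet: (fum.ˈdef) (mof.ˈne) (fa:.ˈglal) (fe.ˈgi).
Foot heads (stressed positions): 2, 4, 6, 8.
End Rule Rightmost: primary stress on the rightmost head = syllable 8.
Primary stress: syllable 8 → fum.def.mof.ne.fa:.glal.fe.ˈgi.

8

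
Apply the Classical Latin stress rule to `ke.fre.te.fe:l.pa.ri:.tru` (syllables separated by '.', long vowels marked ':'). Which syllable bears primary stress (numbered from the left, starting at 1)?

Classical Latin: stress the penult if heavy (long vowel or closed), else the antepenult.
Weights: 5 pa L, 6 ri: H, 7 tru L.
The penult (syllable 6, ri:) is heavy, so it takes stress.
Stress on syllable 6: ke.fre.te.fe:l.pa.ˈri:.tru.

6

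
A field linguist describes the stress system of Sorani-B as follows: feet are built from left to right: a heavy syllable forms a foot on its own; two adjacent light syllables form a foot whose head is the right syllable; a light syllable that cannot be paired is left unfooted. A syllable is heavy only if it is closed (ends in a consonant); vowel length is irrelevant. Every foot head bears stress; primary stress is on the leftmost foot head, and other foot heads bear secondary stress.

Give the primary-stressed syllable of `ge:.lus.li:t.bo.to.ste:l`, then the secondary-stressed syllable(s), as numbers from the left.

Weights: 1 ge: L, 2 lus H, 3 li:t H, 4 bo L, 5 to L, 6 ste:l H.
Parse left to right (heavy = foot alone; LL = one foot; stranded L unfooted): ge: (ˈlus) (ˈli:t) (bo.ˈto) (ˈste:l).
Foot heads: 2, 3, 5, 6.
Primary stress on the leftmost head = syllable 2.
Secondary stress on 3, 5, 6: ge:.ˈlus.ˌli:t.bo.ˌto.ˌste:l.

primary 2, secondary 3, 5, 6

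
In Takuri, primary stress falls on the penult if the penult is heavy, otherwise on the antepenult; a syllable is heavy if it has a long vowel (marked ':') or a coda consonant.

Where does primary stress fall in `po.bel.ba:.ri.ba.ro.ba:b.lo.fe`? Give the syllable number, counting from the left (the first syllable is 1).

Weights: 7 ba:b H, 8 lo L, 9 fe L.
The penult (syllable 8, lo) is light, so stress falls on the antepenult (syllable 7, ba:b).
Primary stress: syllable 7 → po.bel.ba:.ri.ba.ro.ˈba:b.lo.fe.

7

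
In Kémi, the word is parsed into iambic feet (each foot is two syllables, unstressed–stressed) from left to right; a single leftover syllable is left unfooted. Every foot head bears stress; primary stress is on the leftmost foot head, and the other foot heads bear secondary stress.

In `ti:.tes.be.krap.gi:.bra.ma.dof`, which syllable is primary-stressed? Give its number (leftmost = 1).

Parse left to right into iambic (σˈσ) feet: (ti:.ˈtes) (be.ˈkrap) (gi:.ˈbra) (ma.ˈdof).
Foot heads (stressed positions): 2, 4, 6, 8.
End Rule Leftmost: primary stress on the leftmost head = syllable 2.
Primary stress: syllable 2 → ti:.ˈtes.be.krap.gi:.bra.ma.dof.

2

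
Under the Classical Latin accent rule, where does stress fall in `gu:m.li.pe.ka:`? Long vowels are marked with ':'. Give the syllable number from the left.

2

Classical Latin: stress the penult if heavy (long vowel or closed), else the antepenult.
Weights: 2 li L, 3 pe L, 4 ka: H.
The penult (syllable 3, pe) is light, so stress falls on the antepenult (syllable 2, li).
Stress on syllable 2: gu:m.ˈli.pe.ka:.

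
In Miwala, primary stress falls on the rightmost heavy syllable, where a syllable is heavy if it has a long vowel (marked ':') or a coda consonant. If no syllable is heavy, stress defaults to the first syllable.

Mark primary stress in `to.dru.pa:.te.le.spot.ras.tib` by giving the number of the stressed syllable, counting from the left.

8

Weights: 1 to L, 2 dru L, 3 pa: H, 4 te L, 5 le L, 6 spot H, 7 ras H, 8 tib H.
Heavy syllables in the domain: 3, 6, 7, 8. The rightmost is syllable 8 (tib).
Primary stress: syllable 8 → to.dru.pa:.te.le.spot.ras.ˈtib.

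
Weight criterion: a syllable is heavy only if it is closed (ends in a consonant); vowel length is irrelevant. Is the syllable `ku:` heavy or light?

light

`ku:`: long vowel, open (no coda). Open (no coda) → light.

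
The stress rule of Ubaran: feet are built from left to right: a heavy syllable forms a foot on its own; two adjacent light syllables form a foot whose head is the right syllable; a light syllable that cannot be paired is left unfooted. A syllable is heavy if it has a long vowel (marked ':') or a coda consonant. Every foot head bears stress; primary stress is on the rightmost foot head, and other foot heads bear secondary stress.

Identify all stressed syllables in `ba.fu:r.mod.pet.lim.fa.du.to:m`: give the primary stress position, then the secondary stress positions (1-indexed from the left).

primary 8, secondary 2, 3, 4, 5, 7

Weights: 1 ba L, 2 fu:r H, 3 mod H, 4 pet H, 5 lim H, 6 fa L, 7 du L, 8 to:m H.
Parse left to right (heavy = foot alone; LL = one foot; stranded L unfooted): ba (ˈfu:r) (ˈmod) (ˈpet) (ˈlim) (fa.ˈdu) (ˈto:m).
Foot heads: 2, 3, 4, 5, 7, 8.
Primary stress on the rightmost head = syllable 8.
Secondary stress on 2, 3, 4, 5, 7: ba.ˌfu:r.ˌmod.ˌpet.ˌlim.fa.ˌdu.ˈto:m.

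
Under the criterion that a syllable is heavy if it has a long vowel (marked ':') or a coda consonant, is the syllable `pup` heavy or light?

`pup`: short vowel, closed (coda /p/). Closed → heavy.

heavy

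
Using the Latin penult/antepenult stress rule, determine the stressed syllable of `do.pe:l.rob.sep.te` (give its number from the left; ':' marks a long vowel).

Classical Latin: stress the penult if heavy (long vowel or closed), else the antepenult.
Weights: 3 rob H, 4 sep H, 5 te L.
The penult (syllable 4, sep) is heavy, so it takes stress.
Stress on syllable 4: do.pe:l.rob.ˈsep.te.

4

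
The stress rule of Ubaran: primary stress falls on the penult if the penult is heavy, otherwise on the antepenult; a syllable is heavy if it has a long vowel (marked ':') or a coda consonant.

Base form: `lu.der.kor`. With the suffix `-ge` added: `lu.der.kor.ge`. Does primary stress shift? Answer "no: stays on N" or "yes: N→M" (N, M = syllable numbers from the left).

Base `lu.der.kor` (3 syllables):
  Weights: 1 lu L, 2 der H, 3 kor H.
  The penult (syllable 2, der) is heavy, so it takes stress.
  → primary stress on syllable 2.
Suffixed `lu.der.kor.ge` (4 syllables):
  Weights: 2 der H, 3 kor H, 4 ge L.
  The penult (syllable 3, kor) is heavy, so it takes stress.
  → primary stress on syllable 3.

yes: 2→3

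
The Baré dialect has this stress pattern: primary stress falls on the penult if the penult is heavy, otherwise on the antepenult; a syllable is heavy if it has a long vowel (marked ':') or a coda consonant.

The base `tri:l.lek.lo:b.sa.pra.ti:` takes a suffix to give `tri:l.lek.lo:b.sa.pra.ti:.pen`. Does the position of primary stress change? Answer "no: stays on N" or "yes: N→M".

yes: 4→6

Base `tri:l.lek.lo:b.sa.pra.ti:` (6 syllables):
  Weights: 4 sa L, 5 pra L, 6 ti: H.
  The penult (syllable 5, pra) is light, so stress falls on the antepenult (syllable 4, sa).
  → primary stress on syllable 4.
Suffixed `tri:l.lek.lo:b.sa.pra.ti:.pen` (7 syllables):
  Weights: 5 pra L, 6 ti: H, 7 pen H.
  The penult (syllable 6, ti:) is heavy, so it takes stress.
  → primary stress on syllable 6.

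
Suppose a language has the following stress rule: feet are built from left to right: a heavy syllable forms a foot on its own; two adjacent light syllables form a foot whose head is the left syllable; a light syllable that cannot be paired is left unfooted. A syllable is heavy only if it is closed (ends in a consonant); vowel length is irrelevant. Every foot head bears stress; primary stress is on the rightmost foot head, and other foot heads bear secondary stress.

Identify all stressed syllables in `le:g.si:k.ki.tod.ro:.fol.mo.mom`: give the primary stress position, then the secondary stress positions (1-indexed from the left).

Weights: 1 le:g H, 2 si:k H, 3 ki L, 4 tod H, 5 ro: L, 6 fol H, 7 mo L, 8 mom H.
Parse left to right (heavy = foot alone; LL = one foot; stranded L unfooted): (ˈle:g) (ˈsi:k) ki (ˈtod) ro: (ˈfol) mo (ˈmom).
Foot heads: 1, 2, 4, 6, 8.
Primary stress on the rightmost head = syllable 8.
Secondary stress on 1, 2, 4, 6: ˌle:g.ˌsi:k.ki.ˌtod.ro:.ˌfol.mo.ˈmom.

primary 8, secondary 1, 2, 4, 6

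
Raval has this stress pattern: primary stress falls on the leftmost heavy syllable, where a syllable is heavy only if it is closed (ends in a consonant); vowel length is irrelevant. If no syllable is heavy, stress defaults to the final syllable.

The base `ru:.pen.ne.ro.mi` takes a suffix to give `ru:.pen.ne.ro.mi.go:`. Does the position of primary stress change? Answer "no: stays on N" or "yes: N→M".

Base `ru:.pen.ne.ro.mi` (5 syllables):
  Weights: 1 ru: L, 2 pen H, 3 ne L, 4 ro L, 5 mi L.
  Heavy syllables in the domain: 2. The leftmost is syllable 2 (pen).
  → primary stress on syllable 2.
Suffixed `ru:.pen.ne.ro.mi.go:` (6 syllables):
  Weights: 1 ru: L, 2 pen H, 3 ne L, 4 ro L, 5 mi L, 6 go: L.
  Heavy syllables in the domain: 2. The leftmost is syllable 2 (pen).
  → primary stress on syllable 2.

no: stays on 2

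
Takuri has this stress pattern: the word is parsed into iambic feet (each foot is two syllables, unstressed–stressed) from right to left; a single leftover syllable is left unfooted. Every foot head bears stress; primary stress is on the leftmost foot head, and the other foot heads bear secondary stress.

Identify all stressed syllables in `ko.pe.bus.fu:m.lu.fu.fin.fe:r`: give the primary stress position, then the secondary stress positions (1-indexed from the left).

Parse right to left into iambic (σˈσ) feet: (ko.ˈpe) (bus.ˈfu:m) (lu.ˈfu) (fin.ˈfe:r).
Foot heads (stressed positions): 2, 4, 6, 8.
End Rule Leftmost: primary stress on the leftmost head = syllable 2.
Secondary stress on 4, 6, 8: ko.ˈpe.bus.ˌfu:m.lu.ˌfu.fin.ˌfe:r.

primary 2, secondary 4, 6, 8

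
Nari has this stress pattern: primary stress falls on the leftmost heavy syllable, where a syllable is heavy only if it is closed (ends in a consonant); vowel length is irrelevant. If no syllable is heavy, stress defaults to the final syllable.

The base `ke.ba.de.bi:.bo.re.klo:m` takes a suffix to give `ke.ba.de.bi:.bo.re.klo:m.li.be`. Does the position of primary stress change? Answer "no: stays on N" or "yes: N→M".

no: stays on 7

Base `ke.ba.de.bi:.bo.re.klo:m` (7 syllables):
  Weights: 1 ke L, 2 ba L, 3 de L, 4 bi: L, 5 bo L, 6 re L, 7 klo:m H.
  Heavy syllables in the domain: 7. The leftmost is syllable 7 (klo:m).
  → primary stress on syllable 7.
Suffixed `ke.ba.de.bi:.bo.re.klo:m.li.be` (9 syllables):
  Weights: 1 ke L, 2 ba L, 3 de L, 4 bi: L, 5 bo L, 6 re L, 7 klo:m H, 8 li L, 9 be L.
  Heavy syllables in the domain: 7. The leftmost is syllable 7 (klo:m).
  → primary stress on syllable 7.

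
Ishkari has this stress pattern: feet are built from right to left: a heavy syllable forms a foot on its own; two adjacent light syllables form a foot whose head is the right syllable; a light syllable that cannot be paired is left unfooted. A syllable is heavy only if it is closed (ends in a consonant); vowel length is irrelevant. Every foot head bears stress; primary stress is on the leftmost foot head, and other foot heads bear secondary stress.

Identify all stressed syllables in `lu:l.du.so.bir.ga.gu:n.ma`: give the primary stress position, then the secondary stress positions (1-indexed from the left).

primary 1, secondary 3, 4, 6

Weights: 1 lu:l H, 2 du L, 3 so L, 4 bir H, 5 ga L, 6 gu:n H, 7 ma L.
Parse right to left (heavy = foot alone; LL = one foot; stranded L unfooted): (ˈlu:l) (du.ˈso) (ˈbir) ga (ˈgu:n) ma.
Foot heads: 1, 3, 4, 6.
Primary stress on the leftmost head = syllable 1.
Secondary stress on 3, 4, 6: ˈlu:l.du.ˌso.ˌbir.ga.ˌgu:n.ma.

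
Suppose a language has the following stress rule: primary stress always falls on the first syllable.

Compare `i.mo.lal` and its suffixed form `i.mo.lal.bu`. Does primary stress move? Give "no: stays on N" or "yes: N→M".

Base `i.mo.lal` (3 syllables):
  The word has 3 syllables; the first syllable is syllable 1 (i).
  → primary stress on syllable 1.
Suffixed `i.mo.lal.bu` (4 syllables):
  The word has 4 syllables; the first syllable is syllable 1 (i).
  → primary stress on syllable 1.

no: stays on 1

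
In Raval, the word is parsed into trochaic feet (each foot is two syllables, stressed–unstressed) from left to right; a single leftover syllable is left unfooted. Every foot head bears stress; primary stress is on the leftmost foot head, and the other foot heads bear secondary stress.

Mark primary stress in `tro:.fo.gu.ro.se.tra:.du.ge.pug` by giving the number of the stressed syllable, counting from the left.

1

Parse left to right into trochaic (ˈσσ) feet: (ˈtro:.fo) (ˈgu.ro) (ˈse.tra:) (ˈdu.ge) pug. Syllable 9 is left unfooted.
Foot heads (stressed positions): 1, 3, 5, 7.
End Rule Leftmost: primary stress on the leftmost head = syllable 1.
Primary stress: syllable 1 → ˈtro:.fo.gu.ro.se.tra:.du.ge.pug.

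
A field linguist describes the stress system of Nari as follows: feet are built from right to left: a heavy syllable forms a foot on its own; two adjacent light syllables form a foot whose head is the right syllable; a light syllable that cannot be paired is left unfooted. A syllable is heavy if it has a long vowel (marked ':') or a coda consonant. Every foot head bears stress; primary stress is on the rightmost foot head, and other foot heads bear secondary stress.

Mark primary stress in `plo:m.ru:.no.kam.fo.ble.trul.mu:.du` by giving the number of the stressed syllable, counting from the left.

Weights: 1 plo:m H, 2 ru: H, 3 no L, 4 kam H, 5 fo L, 6 ble L, 7 trul H, 8 mu: H, 9 du L.
Parse right to left (heavy = foot alone; LL = one foot; stranded L unfooted): (ˈplo:m) (ˈru:) no (ˈkam) (fo.ˈble) (ˈtrul) (ˈmu:) du.
Foot heads: 1, 2, 4, 6, 7, 8.
Primary stress on the rightmost head = syllable 8.
Primary stress: syllable 8 → plo:m.ru:.no.kam.fo.ble.trul.ˈmu:.du.

8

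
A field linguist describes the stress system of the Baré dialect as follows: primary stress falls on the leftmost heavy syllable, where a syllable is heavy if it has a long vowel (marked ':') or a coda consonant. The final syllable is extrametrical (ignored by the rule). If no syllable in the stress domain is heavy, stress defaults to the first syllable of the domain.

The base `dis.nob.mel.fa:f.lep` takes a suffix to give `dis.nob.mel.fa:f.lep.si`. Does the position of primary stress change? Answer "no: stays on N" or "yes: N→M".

Base `dis.nob.mel.fa:f.lep` (5 syllables):
  The final syllable (5, lep) is extrametrical; the stress domain is syllables 1–4.
  Weights: 1 dis H, 2 nob H, 3 mel H, 4 fa:f H.
  Heavy syllables in the domain: 1, 2, 3, 4. The leftmost is syllable 1 (dis).
  → primary stress on syllable 1.
Suffixed `dis.nob.mel.fa:f.lep.si` (6 syllables):
  The final syllable (6, si) is extrametrical; the stress domain is syllables 1–5.
  Weights: 1 dis H, 2 nob H, 3 mel H, 4 fa:f H, 5 lep H.
  Heavy syllables in the domain: 1, 2, 3, 4, 5. The leftmost is syllable 1 (dis).
  → primary stress on syllable 1.

no: stays on 1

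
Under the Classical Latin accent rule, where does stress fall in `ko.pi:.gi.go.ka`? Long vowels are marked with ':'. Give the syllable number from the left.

Classical Latin: stress the penult if heavy (long vowel or closed), else the antepenult.
Weights: 3 gi L, 4 go L, 5 ka L.
The penult (syllable 4, go) is light, so stress falls on the antepenult (syllable 3, gi).
Stress on syllable 3: ko.pi:.ˈgi.go.ka.

3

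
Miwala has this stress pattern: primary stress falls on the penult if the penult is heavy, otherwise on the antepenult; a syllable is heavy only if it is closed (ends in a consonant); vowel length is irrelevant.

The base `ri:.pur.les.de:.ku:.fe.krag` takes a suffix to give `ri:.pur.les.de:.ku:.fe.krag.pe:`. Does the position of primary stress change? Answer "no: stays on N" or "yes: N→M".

Base `ri:.pur.les.de:.ku:.fe.krag` (7 syllables):
  Weights: 5 ku: L, 6 fe L, 7 krag H.
  The penult (syllable 6, fe) is light, so stress falls on the antepenult (syllable 5, ku:).
  → primary stress on syllable 5.
Suffixed `ri:.pur.les.de:.ku:.fe.krag.pe:` (8 syllables):
  Weights: 6 fe L, 7 krag H, 8 pe: L.
  The penult (syllable 7, krag) is heavy, so it takes stress.
  → primary stress on syllable 7.

yes: 5→7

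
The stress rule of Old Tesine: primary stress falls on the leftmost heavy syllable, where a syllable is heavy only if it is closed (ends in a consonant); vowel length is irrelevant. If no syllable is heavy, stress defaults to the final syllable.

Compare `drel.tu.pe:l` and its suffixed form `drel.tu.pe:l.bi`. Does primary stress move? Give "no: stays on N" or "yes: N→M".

Base `drel.tu.pe:l` (3 syllables):
  Weights: 1 drel H, 2 tu L, 3 pe:l H.
  Heavy syllables in the domain: 1, 3. The leftmost is syllable 1 (drel).
  → primary stress on syllable 1.
Suffixed `drel.tu.pe:l.bi` (4 syllables):
  Weights: 1 drel H, 2 tu L, 3 pe:l H, 4 bi L.
  Heavy syllables in the domain: 1, 3. The leftmost is syllable 1 (drel).
  → primary stress on syllable 1.

no: stays on 1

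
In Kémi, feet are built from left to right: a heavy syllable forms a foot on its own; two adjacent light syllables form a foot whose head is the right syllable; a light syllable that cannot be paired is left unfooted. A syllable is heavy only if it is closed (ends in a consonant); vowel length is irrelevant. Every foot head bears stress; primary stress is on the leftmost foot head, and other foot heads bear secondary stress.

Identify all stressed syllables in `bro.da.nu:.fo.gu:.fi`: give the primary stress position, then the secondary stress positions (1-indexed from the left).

Weights: 1 bro L, 2 da L, 3 nu: L, 4 fo L, 5 gu: L, 6 fi L.
Parse left to right (heavy = foot alone; LL = one foot; stranded L unfooted): (bro.ˈda) (nu:.ˈfo) (gu:.ˈfi).
Foot heads: 2, 4, 6.
Primary stress on the leftmost head = syllable 2.
Secondary stress on 4, 6: bro.ˈda.nu:.ˌfo.gu:.ˌfi.

primary 2, secondary 4, 6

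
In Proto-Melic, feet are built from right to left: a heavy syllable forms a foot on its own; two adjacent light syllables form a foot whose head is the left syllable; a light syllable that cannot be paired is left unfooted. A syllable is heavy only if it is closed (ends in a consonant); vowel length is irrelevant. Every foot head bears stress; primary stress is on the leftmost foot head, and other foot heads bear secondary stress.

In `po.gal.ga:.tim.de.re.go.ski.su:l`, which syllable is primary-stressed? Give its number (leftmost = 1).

Weights: 1 po L, 2 gal H, 3 ga: L, 4 tim H, 5 de L, 6 re L, 7 go L, 8 ski L, 9 su:l H.
Parse right to left (heavy = foot alone; LL = one foot; stranded L unfooted): po (ˈgal) ga: (ˈtim) (ˈde.re) (ˈgo.ski) (ˈsu:l).
Foot heads: 2, 4, 5, 7, 9.
Primary stress on the leftmost head = syllable 2.
Primary stress: syllable 2 → po.ˈgal.ga:.tim.de.re.go.ski.su:l.

2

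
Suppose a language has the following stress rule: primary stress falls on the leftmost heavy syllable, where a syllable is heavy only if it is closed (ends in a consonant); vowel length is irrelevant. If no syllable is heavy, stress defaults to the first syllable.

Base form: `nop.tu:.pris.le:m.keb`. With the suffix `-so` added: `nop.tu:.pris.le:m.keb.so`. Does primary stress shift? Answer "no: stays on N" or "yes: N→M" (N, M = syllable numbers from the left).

no: stays on 1

Base `nop.tu:.pris.le:m.keb` (5 syllables):
  Weights: 1 nop H, 2 tu: L, 3 pris H, 4 le:m H, 5 keb H.
  Heavy syllables in the domain: 1, 3, 4, 5. The leftmost is syllable 1 (nop).
  → primary stress on syllable 1.
Suffixed `nop.tu:.pris.le:m.keb.so` (6 syllables):
  Weights: 1 nop H, 2 tu: L, 3 pris H, 4 le:m H, 5 keb H, 6 so L.
  Heavy syllables in the domain: 1, 3, 4, 5. The leftmost is syllable 1 (nop).
  → primary stress on syllable 1.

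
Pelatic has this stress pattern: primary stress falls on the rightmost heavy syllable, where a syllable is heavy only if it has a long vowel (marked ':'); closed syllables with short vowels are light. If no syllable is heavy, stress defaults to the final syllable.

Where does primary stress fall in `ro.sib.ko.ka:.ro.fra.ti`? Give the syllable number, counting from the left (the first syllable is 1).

Weights: 1 ro L, 2 sib L, 3 ko L, 4 ka: H, 5 ro L, 6 fra L, 7 ti L.
Heavy syllables in the domain: 4. The rightmost is syllable 4 (ka:).
Primary stress: syllable 4 → ro.sib.ko.ˈka:.ro.fra.ti.

4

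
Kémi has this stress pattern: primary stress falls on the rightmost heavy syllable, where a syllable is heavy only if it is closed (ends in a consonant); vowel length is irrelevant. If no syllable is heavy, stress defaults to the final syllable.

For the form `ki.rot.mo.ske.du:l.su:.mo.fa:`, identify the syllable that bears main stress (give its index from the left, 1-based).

Weights: 1 ki L, 2 rot H, 3 mo L, 4 ske L, 5 du:l H, 6 su: L, 7 mo L, 8 fa: L.
Heavy syllables in the domain: 2, 5. The rightmost is syllable 5 (du:l).
Primary stress: syllable 5 → ki.rot.mo.ske.ˈdu:l.su:.mo.fa:.

5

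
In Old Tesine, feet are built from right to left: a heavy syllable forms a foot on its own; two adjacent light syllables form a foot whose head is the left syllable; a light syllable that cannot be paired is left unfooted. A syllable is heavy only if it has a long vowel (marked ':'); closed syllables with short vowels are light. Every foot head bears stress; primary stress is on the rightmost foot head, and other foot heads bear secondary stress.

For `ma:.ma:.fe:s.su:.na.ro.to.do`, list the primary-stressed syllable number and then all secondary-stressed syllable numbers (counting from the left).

primary 7, secondary 1, 2, 3, 4, 5

Weights: 1 ma: H, 2 ma: H, 3 fe:s H, 4 su: H, 5 na L, 6 ro L, 7 to L, 8 do L.
Parse right to left (heavy = foot alone; LL = one foot; stranded L unfooted): (ˈma:) (ˈma:) (ˈfe:s) (ˈsu:) (ˈna.ro) (ˈto.do).
Foot heads: 1, 2, 3, 4, 5, 7.
Primary stress on the rightmost head = syllable 7.
Secondary stress on 1, 2, 3, 4, 5: ˌma:.ˌma:.ˌfe:s.ˌsu:.ˌna.ro.ˈto.do.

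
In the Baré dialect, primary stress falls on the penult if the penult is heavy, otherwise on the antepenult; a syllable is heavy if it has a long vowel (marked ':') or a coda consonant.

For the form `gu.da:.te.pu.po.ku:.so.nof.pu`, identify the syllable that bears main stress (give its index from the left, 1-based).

Weights: 7 so L, 8 nof H, 9 pu L.
The penult (syllable 8, nof) is heavy, so it takes stress.
Primary stress: syllable 8 → gu.da:.te.pu.po.ku:.so.ˈnof.pu.

8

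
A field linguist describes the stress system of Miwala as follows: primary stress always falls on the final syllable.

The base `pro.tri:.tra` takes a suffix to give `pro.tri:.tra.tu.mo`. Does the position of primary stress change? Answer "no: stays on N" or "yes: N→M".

Base `pro.tri:.tra` (3 syllables):
  The word has 3 syllables; the final syllable is syllable 3 (tra).
  → primary stress on syllable 3.
Suffixed `pro.tri:.tra.tu.mo` (5 syllables):
  The word has 5 syllables; the final syllable is syllable 5 (mo).
  → primary stress on syllable 5.

yes: 3→5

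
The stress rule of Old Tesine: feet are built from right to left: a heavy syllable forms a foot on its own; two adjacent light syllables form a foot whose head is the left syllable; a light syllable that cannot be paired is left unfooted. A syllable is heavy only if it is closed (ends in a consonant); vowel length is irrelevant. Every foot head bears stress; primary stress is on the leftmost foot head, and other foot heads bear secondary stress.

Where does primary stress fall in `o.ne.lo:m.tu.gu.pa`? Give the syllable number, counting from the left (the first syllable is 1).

1

Weights: 1 o L, 2 ne L, 3 lo:m H, 4 tu L, 5 gu L, 6 pa L.
Parse right to left (heavy = foot alone; LL = one foot; stranded L unfooted): (ˈo.ne) (ˈlo:m) tu (ˈgu.pa).
Foot heads: 1, 3, 5.
Primary stress on the leftmost head = syllable 1.
Primary stress: syllable 1 → ˈo.ne.lo:m.tu.gu.pa.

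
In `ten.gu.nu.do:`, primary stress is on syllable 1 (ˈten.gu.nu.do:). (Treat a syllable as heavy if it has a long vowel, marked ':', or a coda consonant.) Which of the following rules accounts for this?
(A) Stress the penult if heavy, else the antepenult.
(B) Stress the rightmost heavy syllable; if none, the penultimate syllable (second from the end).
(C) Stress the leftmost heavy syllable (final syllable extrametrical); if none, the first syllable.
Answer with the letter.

C

Rule A → syllable 2 (observed: 1).
Rule B → syllable 4 (observed: 1).
Rule C → syllable 1 ✓.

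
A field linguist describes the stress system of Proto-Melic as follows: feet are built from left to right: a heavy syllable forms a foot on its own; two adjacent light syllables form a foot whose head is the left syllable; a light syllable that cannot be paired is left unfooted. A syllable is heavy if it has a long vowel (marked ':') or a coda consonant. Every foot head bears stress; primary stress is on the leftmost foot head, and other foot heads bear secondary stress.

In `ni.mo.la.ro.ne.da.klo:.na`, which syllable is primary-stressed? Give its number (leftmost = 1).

Weights: 1 ni L, 2 mo L, 3 la L, 4 ro L, 5 ne L, 6 da L, 7 klo: H, 8 na L.
Parse left to right (heavy = foot alone; LL = one foot; stranded L unfooted): (ˈni.mo) (ˈla.ro) (ˈne.da) (ˈklo:) na.
Foot heads: 1, 3, 5, 7.
Primary stress on the leftmost head = syllable 1.
Primary stress: syllable 1 → ˈni.mo.la.ro.ne.da.klo:.na.

1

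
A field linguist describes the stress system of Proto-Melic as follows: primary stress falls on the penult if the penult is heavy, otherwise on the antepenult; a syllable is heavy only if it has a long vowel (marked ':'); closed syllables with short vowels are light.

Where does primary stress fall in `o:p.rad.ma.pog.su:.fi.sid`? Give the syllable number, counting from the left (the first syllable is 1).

Weights: 5 su: H, 6 fi L, 7 sid L.
The penult (syllable 6, fi) is light, so stress falls on the antepenult (syllable 5, su:).
Primary stress: syllable 5 → o:p.rad.ma.pog.ˈsu:.fi.sid.

5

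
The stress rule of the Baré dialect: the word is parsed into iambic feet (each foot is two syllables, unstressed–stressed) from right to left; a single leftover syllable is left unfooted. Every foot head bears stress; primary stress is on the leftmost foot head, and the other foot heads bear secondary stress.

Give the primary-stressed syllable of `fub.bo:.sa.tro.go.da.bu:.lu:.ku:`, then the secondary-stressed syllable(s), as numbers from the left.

primary 3, secondary 5, 7, 9

Parse right to left into iambic (σˈσ) feet: fub (bo:.ˈsa) (tro.ˈgo) (da.ˈbu:) (lu:.ˈku:). Syllable 1 is left unfooted.
Foot heads (stressed positions): 3, 5, 7, 9.
End Rule Leftmost: primary stress on the leftmost head = syllable 3.
Secondary stress on 5, 7, 9: fub.bo:.ˈsa.tro.ˌgo.da.ˌbu:.lu:.ˌku:.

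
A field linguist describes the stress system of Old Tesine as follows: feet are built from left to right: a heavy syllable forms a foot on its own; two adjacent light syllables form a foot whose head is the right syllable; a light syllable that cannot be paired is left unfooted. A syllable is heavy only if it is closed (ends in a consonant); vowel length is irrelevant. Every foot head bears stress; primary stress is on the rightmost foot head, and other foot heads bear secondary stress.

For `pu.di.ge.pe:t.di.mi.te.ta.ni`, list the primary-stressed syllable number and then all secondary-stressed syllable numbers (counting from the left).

primary 8, secondary 2, 4, 6

Weights: 1 pu L, 2 di L, 3 ge L, 4 pe:t H, 5 di L, 6 mi L, 7 te L, 8 ta L, 9 ni L.
Parse left to right (heavy = foot alone; LL = one foot; stranded L unfooted): (pu.ˈdi) ge (ˈpe:t) (di.ˈmi) (te.ˈta) ni.
Foot heads: 2, 4, 6, 8.
Primary stress on the rightmost head = syllable 8.
Secondary stress on 2, 4, 6: pu.ˌdi.ge.ˌpe:t.di.ˌmi.te.ˈta.ni.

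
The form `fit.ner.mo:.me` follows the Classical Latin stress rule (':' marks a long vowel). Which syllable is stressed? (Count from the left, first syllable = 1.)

3

Classical Latin: stress the penult if heavy (long vowel or closed), else the antepenult.
Weights: 2 ner H, 3 mo: H, 4 me L.
The penult (syllable 3, mo:) is heavy, so it takes stress.
Stress on syllable 3: fit.ner.ˈmo:.me.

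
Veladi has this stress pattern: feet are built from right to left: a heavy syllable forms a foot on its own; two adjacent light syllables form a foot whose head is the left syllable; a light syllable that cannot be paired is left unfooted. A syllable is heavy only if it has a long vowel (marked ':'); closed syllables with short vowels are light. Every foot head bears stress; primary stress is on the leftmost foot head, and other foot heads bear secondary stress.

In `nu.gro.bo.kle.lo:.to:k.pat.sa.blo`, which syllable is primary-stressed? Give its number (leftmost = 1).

Weights: 1 nu L, 2 gro L, 3 bo L, 4 kle L, 5 lo: H, 6 to:k H, 7 pat L, 8 sa L, 9 blo L.
Parse right to left (heavy = foot alone; LL = one foot; stranded L unfooted): (ˈnu.gro) (ˈbo.kle) (ˈlo:) (ˈto:k) pat (ˈsa.blo).
Foot heads: 1, 3, 5, 6, 8.
Primary stress on the leftmost head = syllable 1.
Primary stress: syllable 1 → ˈnu.gro.bo.kle.lo:.to:k.pat.sa.blo.

1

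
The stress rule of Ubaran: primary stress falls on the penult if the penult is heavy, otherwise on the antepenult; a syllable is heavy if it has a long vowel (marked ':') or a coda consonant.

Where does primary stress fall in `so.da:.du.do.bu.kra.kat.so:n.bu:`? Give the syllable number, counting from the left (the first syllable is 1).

8

Weights: 7 kat H, 8 so:n H, 9 bu: H.
The penult (syllable 8, so:n) is heavy, so it takes stress.
Primary stress: syllable 8 → so.da:.du.do.bu.kra.kat.ˈso:n.bu:.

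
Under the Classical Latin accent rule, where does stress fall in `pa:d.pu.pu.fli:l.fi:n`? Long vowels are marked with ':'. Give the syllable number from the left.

Classical Latin: stress the penult if heavy (long vowel or closed), else the antepenult.
Weights: 3 pu L, 4 fli:l H, 5 fi:n H.
The penult (syllable 4, fli:l) is heavy, so it takes stress.
Stress on syllable 4: pa:d.pu.pu.ˈfli:l.fi:n.

4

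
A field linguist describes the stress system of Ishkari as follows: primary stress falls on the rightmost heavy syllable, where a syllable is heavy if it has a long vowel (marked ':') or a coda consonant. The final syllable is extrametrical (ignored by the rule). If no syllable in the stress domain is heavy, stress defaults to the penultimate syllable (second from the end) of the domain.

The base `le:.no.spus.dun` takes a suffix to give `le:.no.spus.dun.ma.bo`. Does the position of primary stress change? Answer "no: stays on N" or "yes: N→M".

yes: 3→4

Base `le:.no.spus.dun` (4 syllables):
  The final syllable (4, dun) is extrametrical; the stress domain is syllables 1–3.
  Weights: 1 le: H, 2 no L, 3 spus H.
  Heavy syllables in the domain: 1, 3. The rightmost is syllable 3 (spus).
  → primary stress on syllable 3.
Suffixed `le:.no.spus.dun.ma.bo` (6 syllables):
  The final syllable (6, bo) is extrametrical; the stress domain is syllables 1–5.
  Weights: 1 le: H, 2 no L, 3 spus H, 4 dun H, 5 ma L.
  Heavy syllables in the domain: 1, 3, 4. The rightmost is syllable 4 (dun).
  → primary stress on syllable 4.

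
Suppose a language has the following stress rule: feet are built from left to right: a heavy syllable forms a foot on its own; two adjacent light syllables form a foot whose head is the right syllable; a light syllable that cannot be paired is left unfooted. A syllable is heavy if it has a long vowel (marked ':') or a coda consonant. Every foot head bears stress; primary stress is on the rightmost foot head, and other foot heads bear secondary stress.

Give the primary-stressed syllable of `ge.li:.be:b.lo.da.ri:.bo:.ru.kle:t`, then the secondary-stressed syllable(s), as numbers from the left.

Weights: 1 ge L, 2 li: H, 3 be:b H, 4 lo L, 5 da L, 6 ri: H, 7 bo: H, 8 ru L, 9 kle:t H.
Parse left to right (heavy = foot alone; LL = one foot; stranded L unfooted): ge (ˈli:) (ˈbe:b) (lo.ˈda) (ˈri:) (ˈbo:) ru (ˈkle:t).
Foot heads: 2, 3, 5, 6, 7, 9.
Primary stress on the rightmost head = syllable 9.
Secondary stress on 2, 3, 5, 6, 7: ge.ˌli:.ˌbe:b.lo.ˌda.ˌri:.ˌbo:.ru.ˈkle:t.

primary 9, secondary 2, 3, 5, 6, 7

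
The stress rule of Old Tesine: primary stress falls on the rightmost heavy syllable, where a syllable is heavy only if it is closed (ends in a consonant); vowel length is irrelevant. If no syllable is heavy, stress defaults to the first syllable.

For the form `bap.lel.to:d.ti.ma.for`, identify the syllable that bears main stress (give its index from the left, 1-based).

Weights: 1 bap H, 2 lel H, 3 to:d H, 4 ti L, 5 ma L, 6 for H.
Heavy syllables in the domain: 1, 2, 3, 6. The rightmost is syllable 6 (for).
Primary stress: syllable 6 → bap.lel.to:d.ti.ma.ˈfor.

6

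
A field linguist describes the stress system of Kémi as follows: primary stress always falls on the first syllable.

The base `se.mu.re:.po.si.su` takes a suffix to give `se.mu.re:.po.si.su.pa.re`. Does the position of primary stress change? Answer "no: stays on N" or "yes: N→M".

Base `se.mu.re:.po.si.su` (6 syllables):
  The word has 6 syllables; the first syllable is syllable 1 (se).
  → primary stress on syllable 1.
Suffixed `se.mu.re:.po.si.su.pa.re` (8 syllables):
  The word has 8 syllables; the first syllable is syllable 1 (se).
  → primary stress on syllable 1.

no: stays on 1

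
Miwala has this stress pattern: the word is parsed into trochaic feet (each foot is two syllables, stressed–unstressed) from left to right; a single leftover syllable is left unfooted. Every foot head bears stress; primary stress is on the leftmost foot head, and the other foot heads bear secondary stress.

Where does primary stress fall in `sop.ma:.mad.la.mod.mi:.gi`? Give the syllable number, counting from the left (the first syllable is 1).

1

Parse left to right into trochaic (ˈσσ) feet: (ˈsop.ma:) (ˈmad.la) (ˈmod.mi:) gi. Syllable 7 is left unfooted.
Foot heads (stressed positions): 1, 3, 5.
End Rule Leftmost: primary stress on the leftmost head = syllable 1.
Primary stress: syllable 1 → ˈsop.ma:.mad.la.mod.mi:.gi.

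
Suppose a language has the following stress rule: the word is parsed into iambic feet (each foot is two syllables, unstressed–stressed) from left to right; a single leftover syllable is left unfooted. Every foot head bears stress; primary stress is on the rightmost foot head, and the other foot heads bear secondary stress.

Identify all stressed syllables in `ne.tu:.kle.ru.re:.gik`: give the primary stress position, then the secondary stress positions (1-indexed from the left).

primary 6, secondary 2, 4

Parse left to right into iambic (σˈσ) feet: (ne.ˈtu:) (kle.ˈru) (re:.ˈgik).
Foot heads (stressed positions): 2, 4, 6.
End Rule Rightmost: primary stress on the rightmost head = syllable 6.
Secondary stress on 2, 4: ne.ˌtu:.kle.ˌru.re:.ˈgik.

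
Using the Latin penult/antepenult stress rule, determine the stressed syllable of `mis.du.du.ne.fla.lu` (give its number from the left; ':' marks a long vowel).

4

Classical Latin: stress the penult if heavy (long vowel or closed), else the antepenult.
Weights: 4 ne L, 5 fla L, 6 lu L.
The penult (syllable 5, fla) is light, so stress falls on the antepenult (syllable 4, ne).
Stress on syllable 4: mis.du.du.ˈne.fla.lu.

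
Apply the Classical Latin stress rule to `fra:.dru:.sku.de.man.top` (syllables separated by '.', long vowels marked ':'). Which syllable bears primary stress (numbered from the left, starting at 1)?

Classical Latin: stress the penult if heavy (long vowel or closed), else the antepenult.
Weights: 4 de L, 5 man H, 6 top H.
The penult (syllable 5, man) is heavy, so it takes stress.
Stress on syllable 5: fra:.dru:.sku.de.ˈman.top.

5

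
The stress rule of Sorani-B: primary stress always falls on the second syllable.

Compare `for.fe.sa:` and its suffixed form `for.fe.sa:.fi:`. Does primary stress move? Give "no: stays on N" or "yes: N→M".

Base `for.fe.sa:` (3 syllables):
  The word has 3 syllables; the second syllable is syllable 2 (fe).
  → primary stress on syllable 2.
Suffixed `for.fe.sa:.fi:` (4 syllables):
  The word has 4 syllables; the second syllable is syllable 2 (fe).
  → primary stress on syllable 2.

no: stays on 2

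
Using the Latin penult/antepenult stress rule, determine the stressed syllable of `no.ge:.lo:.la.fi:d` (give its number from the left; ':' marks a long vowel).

3

Classical Latin: stress the penult if heavy (long vowel or closed), else the antepenult.
Weights: 3 lo: H, 4 la L, 5 fi:d H.
The penult (syllable 4, la) is light, so stress falls on the antepenult (syllable 3, lo:).
Stress on syllable 3: no.ge:.ˈlo:.la.fi:d.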